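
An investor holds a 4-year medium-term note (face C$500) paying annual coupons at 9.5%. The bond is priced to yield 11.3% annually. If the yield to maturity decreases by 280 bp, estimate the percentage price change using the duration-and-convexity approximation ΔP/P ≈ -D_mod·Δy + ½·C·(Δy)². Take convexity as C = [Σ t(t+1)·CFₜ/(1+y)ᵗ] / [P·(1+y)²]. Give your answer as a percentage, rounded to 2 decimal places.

With y = 0.113:
  t   CF        PV=CF/(1+0.113)^t    t·PV        t(t+1)·PV
  1        47.50        42.6774        42.6774          85.3549
  2        47.50        38.3445        76.6890         230.0671
  3        47.50        34.4515       103.3545         413.4180
  4       547.50       356.7824     1,427.1297       7,135.6487
  Σ                    472.2559     1,649.8507       7,864.4887
P = 472.2559; D_Mac = 3.49355 yrs; D_mod = 3.13886 yrs; C = 13.44320.
Duration effect: -3.13886 × (-0.028) = +0.087888
Convexity effect: 0.5 × 13.44320 × (-0.028)² = +0.0052697
ΔP/P ≈ +0.087888 + 0.0052697 = +0.093158 = +9.3158%.

+9.32%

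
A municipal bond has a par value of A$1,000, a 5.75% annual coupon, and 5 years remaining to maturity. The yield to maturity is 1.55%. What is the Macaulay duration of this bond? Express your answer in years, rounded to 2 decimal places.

Periodic yield y = 0.0155. Discount each cash flow and weight by its year:
  t   CF        PV=CF/(1+0.0155)^t    t·PV
  1        57.50        56.6224        56.6224
  2        57.50        55.7581       111.5162
  3        57.50        54.9070       164.7211
  4        57.50        54.0690       216.2759
  5     1,057.50       979.2210     4,896.1052
  Σ                  1,200.5775     5,445.2408
Price P = Σ PV = 1,200.5775.
Macaulay duration = Σ(t·PV) / P = 5,445.2408 / 1,200.5775 = 4.53552 years.

4.54 years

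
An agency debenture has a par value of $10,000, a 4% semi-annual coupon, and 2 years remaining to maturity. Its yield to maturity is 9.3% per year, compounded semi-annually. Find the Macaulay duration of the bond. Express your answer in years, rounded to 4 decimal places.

1.9385 years

Periodic yield y = 0.0465. Discount each cash flow and weight by its period:
  t   CF        PV=CF/(1+0.0465)^t    t·PV
  1       200.00       191.1132       191.1132
  2       200.00       182.6213       365.2427
  3       200.00       174.5068       523.5203
  4    10,200.00     8,504.3914    34,017.5657
  Σ                  9,052.6328    35,097.4420
Price P = Σ PV = 9,052.6328.
Macaulay duration = Σ(t·PV) / P = 35,097.4420 / 9,052.6328 = 3.87704 half-year periods.
In years: 3.87704 / 2 = 1.93852 years.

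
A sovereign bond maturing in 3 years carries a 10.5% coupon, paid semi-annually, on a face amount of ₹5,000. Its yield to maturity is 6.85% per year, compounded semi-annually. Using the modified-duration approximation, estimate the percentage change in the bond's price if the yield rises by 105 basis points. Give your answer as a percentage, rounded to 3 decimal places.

Periodic yield y = 0.03425. Modified duration first:
  t   CF        PV=CF/(1+0.03425)^t    t·PV
  1       262.50       253.8071       253.8071
  2       262.50       245.4021       490.8042
  3       262.50       237.2754       711.8262
  4       262.50       229.4178       917.6714
  5       262.50       221.8205     1,109.1024
  6     5,262.50     4,299.7077    25,798.2461
  Σ                  5,487.4306    29,281.4574
P = 5,487.4306; D_Mac = 5.33610 half-year periods = 2.66805 yrs; D_mod = 2.66805/(1+0.03425) = 2.57969 yrs.
ΔP/P ≈ -D_mod · Δy = -2.57969 × (+0.0105) = -0.027087 = -2.7087%.

-2.709%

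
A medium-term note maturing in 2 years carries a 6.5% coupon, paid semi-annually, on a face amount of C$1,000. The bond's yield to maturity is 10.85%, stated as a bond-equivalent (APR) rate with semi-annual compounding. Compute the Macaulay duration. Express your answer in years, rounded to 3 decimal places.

1.903 years

Periodic yield y = 0.05425. Discount each cash flow and weight by its period:
  t   CF        PV=CF/(1+0.05425)^t    t·PV
  1        32.50        30.8276        30.8276
  2        32.50        29.2413        58.4825
  3        32.50        27.7366        83.2097
  4     1,032.50       835.8255     3,343.3020
  Σ                    923.6309     3,515.8218
Price P = Σ PV = 923.6309.
Macaulay duration = Σ(t·PV) / P = 3,515.8218 / 923.6309 = 3.80652 half-year periods.
In years: 3.80652 / 2 = 1.90326 years.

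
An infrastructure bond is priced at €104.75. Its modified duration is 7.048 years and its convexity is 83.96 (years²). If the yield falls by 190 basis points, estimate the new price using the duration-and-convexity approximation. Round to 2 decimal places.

€120.36

Duration effect: -D_mod·Δy = -7.048 × (-0.019) = +0.133912
Convexity effect: ½·C·(Δy)² = 0.5 × 83.96 × (-0.019)² = +0.01515478
ΔP/P ≈ +0.133912 + 0.01515478 = +0.14906678
New price ≈ 104.75 × (1 + 0.14906678) = 120.364745205.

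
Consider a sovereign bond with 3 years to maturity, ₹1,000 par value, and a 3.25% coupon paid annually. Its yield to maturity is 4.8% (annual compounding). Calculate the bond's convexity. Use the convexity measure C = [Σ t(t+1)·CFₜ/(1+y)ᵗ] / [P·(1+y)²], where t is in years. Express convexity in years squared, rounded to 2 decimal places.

With y = 0.048:
  t   CF        PV=CF/(1+0.048)^t    t·PV        t(t+1)·PV
  1        32.50        31.0115        31.0115          62.0229
  2        32.50        29.5911        59.1822         177.5465
  3     1,032.50       897.0284     2,691.0853      10,764.3413
  Σ                    957.6310     2,781.2789      11,003.9107
P = 957.6310.
Convexity = Σ t(t+1)·PV / [P·(1+y)²] = 11,003.9107 / (957.6310 × 1.098304) = 10.46228.

10.46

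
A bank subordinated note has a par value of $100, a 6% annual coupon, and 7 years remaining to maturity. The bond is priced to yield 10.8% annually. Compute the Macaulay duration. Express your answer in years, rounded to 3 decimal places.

Periodic yield y = 0.108. Discount each cash flow and weight by its year:
  t   CF        PV=CF/(1+0.108)^t    t·PV
  1         6.00         5.4152         5.4152
  2         6.00         4.8873         9.7747
  3         6.00         4.4109        13.2328
  4         6.00         3.9810        15.9240
  5         6.00         3.5930        17.9648
  6         6.00         3.2427        19.4565
  7       106.00        51.7044       361.9308
  Σ                     77.2346       443.6988
Price P = Σ PV = 77.2346.
Macaulay duration = Σ(t·PV) / P = 443.6988 / 77.2346 = 5.74482 years.

5.745 years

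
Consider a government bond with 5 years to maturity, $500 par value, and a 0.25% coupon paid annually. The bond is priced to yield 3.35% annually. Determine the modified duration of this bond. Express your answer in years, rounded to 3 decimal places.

Periodic yield y = 0.0335. First find Macaulay duration:
  t   CF        PV=CF/(1+0.0335)^t    t·PV
  1         1.25         1.2095         1.2095
  2         1.25         1.1703         2.3406
  3         1.25         1.1323         3.3970
  4         1.25         1.0956         4.3826
  5       501.25       425.1106     2,125.5532
  Σ                    429.7184     2,136.8829
P = 429.7184; Macaulay duration = 2,136.8829 / 429.7184 = 4.97275 years.
Modified duration = D_Mac / (1 + y) = 4.97275 / 1.0335 = 4.81156 years.

4.812 years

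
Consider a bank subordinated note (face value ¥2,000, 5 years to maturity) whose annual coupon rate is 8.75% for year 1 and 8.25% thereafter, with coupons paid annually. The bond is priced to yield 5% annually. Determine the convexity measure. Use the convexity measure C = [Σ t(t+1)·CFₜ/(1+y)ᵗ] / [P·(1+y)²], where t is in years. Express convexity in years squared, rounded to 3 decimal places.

With y = 0.05:
  t   CF        PV=CF/(1+0.05)^t    t·PV        t(t+1)·PV
  1       175.00       166.6667       166.6667         333.3333
  2       165.00       149.6599       299.3197         897.9592
  3       165.00       142.5332       427.5996       1,710.3984
  4       165.00       135.7459       542.9836       2,714.9182
  5     2,165.00     1,696.3342     8,481.6708      50,890.0245
  Σ                  2,290.9398     9,918.2404      56,546.6336
P = 2,290.9398.
Convexity = Σ t(t+1)·PV / [P·(1+y)²] = 56,546.6336 / (2,290.9398 × 1.102500) = 22.38796.

22.388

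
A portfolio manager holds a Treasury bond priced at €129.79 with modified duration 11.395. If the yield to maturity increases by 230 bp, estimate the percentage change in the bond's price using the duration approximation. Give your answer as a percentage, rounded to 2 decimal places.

-26.21%

Duration approximation: ΔP/P ≈ -D_mod · Δy = -11.395 × (+0.023) = -0.262085.
As a percentage: -26.2085%.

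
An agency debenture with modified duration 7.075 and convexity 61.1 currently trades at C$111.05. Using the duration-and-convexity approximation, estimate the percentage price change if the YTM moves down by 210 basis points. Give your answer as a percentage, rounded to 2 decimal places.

Duration effect: -D_mod·Δy = -7.075 × (-0.021) = +0.148575
Convexity effect: ½·C·(Δy)² = 0.5 × 61.1 × (-0.021)² = +0.01347255
ΔP/P ≈ +0.148575 + 0.01347255 = +0.16204755
= +16.204755%.

+16.20%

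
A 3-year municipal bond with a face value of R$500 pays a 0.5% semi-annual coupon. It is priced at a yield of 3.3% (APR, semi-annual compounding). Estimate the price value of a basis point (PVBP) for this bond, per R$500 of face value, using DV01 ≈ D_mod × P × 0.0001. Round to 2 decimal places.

Periodic yield y = 0.0165.
  t   CF        PV=CF/(1+0.0165)^t    t·PV
  1         1.25         1.2297         1.2297
  2         1.25         1.2097         2.4195
  3         1.25         1.1901         3.5703
  4         1.25         1.1708         4.6832
  5         1.25         1.1518         5.7589
  6       501.25       454.3705     2,726.2228
  Σ                    460.3226     2,743.8844
P = 460.3226; D_Mac = 5.96079 half-year periods = 2.98039 yrs; D_mod = 2.93201 yrs.
DV01 ≈ 2.93201 × 460.3226 × 0.0001 = 0.134967.

R$0.13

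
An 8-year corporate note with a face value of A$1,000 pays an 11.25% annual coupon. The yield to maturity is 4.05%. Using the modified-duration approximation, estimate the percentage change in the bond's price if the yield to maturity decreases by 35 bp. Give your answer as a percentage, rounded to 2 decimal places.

Periodic yield y = 0.0405. Modified duration first:
  t   CF        PV=CF/(1+0.0405)^t    t·PV
  1       112.50       108.1211       108.1211
  2       112.50       103.9126       207.8253
  3       112.50        99.8680       299.6039
  4       112.50        95.9808       383.9230
  5       112.50        92.2448       461.2242
  6       112.50        88.6543       531.9261
  7       112.50        85.2036       596.4252
  8     1,112.50       809.7731     6,478.1848
  Σ                  1,483.7583     9,067.2336
P = 1,483.7583; D_Mac = 6.11099 yrs; D_mod = 6.11099/(1+0.0405) = 5.87313 yrs.
ΔP/P ≈ -D_mod · Δy = -5.87313 × (-0.0035) = +0.020556 = +2.0556%.

+2.06%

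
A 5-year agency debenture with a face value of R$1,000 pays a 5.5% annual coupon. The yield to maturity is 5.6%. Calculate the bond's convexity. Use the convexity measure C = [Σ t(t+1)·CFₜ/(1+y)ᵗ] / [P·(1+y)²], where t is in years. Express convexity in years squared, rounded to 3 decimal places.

With y = 0.056:
  t   CF        PV=CF/(1+0.056)^t    t·PV        t(t+1)·PV
  1        55.00        52.0833        52.0833         104.1667
  2        55.00        49.3213        98.6427         295.9280
  3        55.00        46.7058       140.1174         560.4698
  4        55.00        44.2290       176.9160         884.5798
  5     1,055.00       803.4019     4,017.0096      24,102.0578
  Σ                    995.7414     4,484.7690      25,947.2020
P = 995.7414.
Convexity = Σ t(t+1)·PV / [P·(1+y)²] = 25,947.2020 / (995.7414 × 1.115136) = 23.36771.

23.368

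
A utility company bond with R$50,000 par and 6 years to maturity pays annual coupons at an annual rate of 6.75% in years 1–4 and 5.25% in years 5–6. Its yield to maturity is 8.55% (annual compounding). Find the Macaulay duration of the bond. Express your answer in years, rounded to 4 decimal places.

Periodic yield y = 0.0855. Discount each cash flow and weight by its year:
  t   CF        PV=CF/(1+0.0855)^t    t·PV
  1     3,375.00     3,109.1663     3,109.1663
  2     3,375.00     2,864.2711     5,728.5422
  3     3,375.00     2,638.6652     7,915.9957
  4     3,375.00     2,430.8293     9,723.3173
  5     2,625.00     1,741.7273     8,708.6367
  6    52,625.00    32,167.1913   193,003.1479
  Σ                 44,951.8506   228,188.8061
Price P = Σ PV = 44,951.8506.
Macaulay duration = Σ(t·PV) / P = 228,188.8061 / 44,951.8506 = 5.07629 years.

5.0763 years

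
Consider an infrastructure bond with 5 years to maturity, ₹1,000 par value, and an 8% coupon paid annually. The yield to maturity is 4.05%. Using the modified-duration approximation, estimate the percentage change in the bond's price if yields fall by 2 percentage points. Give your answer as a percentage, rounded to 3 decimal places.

+8.402%

Periodic yield y = 0.0405. Modified duration first:
  t   CF        PV=CF/(1+0.0405)^t    t·PV
  1        80.00        76.8861        76.8861
  2        80.00        73.8934       147.7869
  3        80.00        71.0172       213.0517
  4        80.00        68.2530       273.0119
  5     1,080.00       885.5505     4,427.7525
  Σ                  1,175.6003     5,138.4891
P = 1,175.6003; D_Mac = 4.37095 yrs; D_mod = 4.37095/(1+0.0405) = 4.20082 yrs.
ΔP/P ≈ -D_mod · Δy = -4.20082 × (-0.02) = +0.084016 = +8.4016%.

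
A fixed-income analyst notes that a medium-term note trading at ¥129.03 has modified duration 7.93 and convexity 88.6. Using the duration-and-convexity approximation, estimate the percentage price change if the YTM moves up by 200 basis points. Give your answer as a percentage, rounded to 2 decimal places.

Duration effect: -D_mod·Δy = -7.93 × (+0.02) = -0.158600
Convexity effect: ½·C·(Δy)² = 0.5 × 88.6 × (0.02)² = +0.0177200
ΔP/P ≈ -0.158600 + 0.0177200 = -0.140880
= -14.0880%.

-14.09%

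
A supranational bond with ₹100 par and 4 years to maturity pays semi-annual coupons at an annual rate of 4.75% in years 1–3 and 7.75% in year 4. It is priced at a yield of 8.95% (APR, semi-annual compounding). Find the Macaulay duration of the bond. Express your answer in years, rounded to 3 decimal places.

Periodic yield y = 0.04475. Discount each cash flow and weight by its period:
  t   CF        PV=CF/(1+0.04475)^t    t·PV
  1        2.375         2.2733         2.2733
  2        2.375         2.1759         4.3518
  3        2.375         2.0827         6.2481
  4        2.375         1.9935         7.9740
  5        2.375         1.9081         9.5405
  6        2.375         1.8264        10.9582
  7        3.875         2.8522        19.9656
  8      103.875        73.1833       585.4664
  Σ                     88.2954       646.7779
Price P = Σ PV = 88.2954.
Macaulay duration = Σ(t·PV) / P = 646.7779 / 88.2954 = 7.32516 half-year periods.
In years: 7.32516 / 2 = 3.66258 years.

3.663 years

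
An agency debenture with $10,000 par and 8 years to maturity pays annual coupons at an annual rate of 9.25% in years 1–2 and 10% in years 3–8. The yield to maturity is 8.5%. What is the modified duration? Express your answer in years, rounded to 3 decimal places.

Periodic yield y = 0.085. First find Macaulay duration:
  t   CF        PV=CF/(1+0.085)^t    t·PV
  1       925.00       852.5346       852.5346
  2       925.00       785.7461     1,571.4923
  3     1,000.00       782.9081     2,348.7243
  4     1,000.00       721.5743     2,886.2971
  5     1,000.00       665.0454     3,325.2271
  6     1,000.00       612.9451     3,677.6705
  7     1,000.00       564.9264     3,954.4845
  8    11,000.00     5,727.3639    45,818.9114
  Σ                 10,713.0439    64,435.3418
P = 10,713.0439; Macaulay duration = 64,435.3418 / 10,713.0439 = 6.01466 years.
Modified duration = D_Mac / (1 + y) = 6.01466 / 1.085 = 5.54347 years.

5.543 years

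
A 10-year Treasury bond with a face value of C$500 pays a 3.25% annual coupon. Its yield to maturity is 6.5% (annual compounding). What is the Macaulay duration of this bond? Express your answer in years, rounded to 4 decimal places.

8.4708 years

Periodic yield y = 0.065. Discount each cash flow and weight by its year:
  t   CF        PV=CF/(1+0.065)^t    t·PV
  1        16.25        15.2582        15.2582
  2        16.25        14.3270        28.6539
  3        16.25        13.4525        40.3576
  4        16.25        12.6315        50.5260
  5        16.25        11.8606        59.3028
  6        16.25        11.1367        66.8201
  7        16.25        10.4570        73.1988
  8        16.25         9.8188        78.5501
  9        16.25         9.2195        82.9754
  10      516.25       275.0198     2,750.1982
  Σ                    383.1815     3,245.8411
Price P = Σ PV = 383.1815.
Macaulay duration = Σ(t·PV) / P = 3,245.8411 / 383.1815 = 8.47077 years.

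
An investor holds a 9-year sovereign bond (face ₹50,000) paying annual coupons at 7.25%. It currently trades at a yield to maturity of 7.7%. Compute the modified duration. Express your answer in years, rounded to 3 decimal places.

6.388 years

Periodic yield y = 0.077. First find Macaulay duration:
  t   CF        PV=CF/(1+0.077)^t    t·PV
  1     3,625.00     3,365.8310     3,365.8310
  2     3,625.00     3,125.1913     6,250.3826
  3     3,625.00     2,901.7561     8,705.2682
  4     3,625.00     2,694.2953    10,777.1813
  5     3,625.00     2,501.6670    12,508.3348
  6     3,625.00     2,322.8106    13,936.8633
  7     3,625.00     2,156.7415    15,097.1902
  8     3,625.00     2,002.5455    16,020.3637
  9    53,625.00    27,505.9073   247,553.1660
  Σ                 48,576.7455   334,214.5812
P = 48,576.7455; Macaulay duration = 334,214.5812 / 48,576.7455 = 6.88014 years.
Modified duration = D_Mac / (1 + y) = 6.88014 / 1.077 = 6.38824 years.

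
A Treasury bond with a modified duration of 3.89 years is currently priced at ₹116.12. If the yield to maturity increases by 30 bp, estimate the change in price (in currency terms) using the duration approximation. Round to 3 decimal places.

-₹1.355

Duration approximation: ΔP/P ≈ -D_mod · Δy = -3.89 × (+0.003) = -0.011670.
ΔP ≈ 116.12 × (-0.011670) = -1.3551204.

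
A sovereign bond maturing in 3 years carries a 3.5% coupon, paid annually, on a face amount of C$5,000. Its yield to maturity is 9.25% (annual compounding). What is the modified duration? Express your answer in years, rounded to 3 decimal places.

Periodic yield y = 0.0925. First find Macaulay duration:
  t   CF        PV=CF/(1+0.0925)^t    t·PV
  1       175.00       160.1831       160.1831
  2       175.00       146.6207       293.2413
  3     5,175.00     3,968.6794    11,906.0382
  Σ                  4,275.4831    12,359.4626
P = 4,275.4831; Macaulay duration = 12,359.4626 / 4,275.4831 = 2.89078 years.
Modified duration = D_Mac / (1 + y) = 2.89078 / 1.0925 = 2.64602 years.

2.646 years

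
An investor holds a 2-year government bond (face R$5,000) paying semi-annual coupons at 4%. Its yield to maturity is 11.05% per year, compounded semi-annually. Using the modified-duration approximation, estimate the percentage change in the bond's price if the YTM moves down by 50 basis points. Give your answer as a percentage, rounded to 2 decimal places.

Periodic yield y = 0.05525. Modified duration first:
  t   CF        PV=CF/(1+0.05525)^t    t·PV
  1       100.00        94.7643        94.7643
  2       100.00        89.8027       179.6054
  3       100.00        85.1009       255.3026
  4     5,100.00     4,112.9055    16,451.6221
  Σ                  4,382.5733    16,981.2943
P = 4,382.5733; D_Mac = 3.87473 half-year periods = 1.93737 yrs; D_mod = 1.93737/(1+0.05525) = 1.83593 yrs.
ΔP/P ≈ -D_mod · Δy = -1.83593 × (-0.005) = +0.009180 = +0.9180%.

+0.92%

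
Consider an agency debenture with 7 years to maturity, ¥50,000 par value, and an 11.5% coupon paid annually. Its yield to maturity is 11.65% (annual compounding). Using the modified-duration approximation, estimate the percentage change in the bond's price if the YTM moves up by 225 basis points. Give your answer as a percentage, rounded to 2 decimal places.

Periodic yield y = 0.1165. Modified duration first:
  t   CF        PV=CF/(1+0.1165)^t    t·PV
  1     5,750.00     5,150.0224     5,150.0224
  2     5,750.00     4,612.6488     9,225.2976
  3     5,750.00     4,131.3469    12,394.0407
  4     5,750.00     3,700.2659    14,801.0637
  5     5,750.00     3,314.1656    16,570.8281
  6     5,750.00     2,968.3525    17,810.1153
  7    55,750.00    25,777.0836   180,439.5851
  Σ                 49,653.8858   256,390.9528
P = 49,653.8858; D_Mac = 5.16356 yrs; D_mod = 5.16356/(1+0.1165) = 4.62478 yrs.
ΔP/P ≈ -D_mod · Δy = -4.62478 × (+0.0225) = -0.104057 = -10.4057%.

-10.41%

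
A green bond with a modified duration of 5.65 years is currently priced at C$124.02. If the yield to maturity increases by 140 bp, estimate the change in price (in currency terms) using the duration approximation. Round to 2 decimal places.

Duration approximation: ΔP/P ≈ -D_mod · Δy = -5.65 × (+0.014) = -0.079100.
ΔP ≈ 124.02 × (-0.079100) = -9.809982.

-C$9.81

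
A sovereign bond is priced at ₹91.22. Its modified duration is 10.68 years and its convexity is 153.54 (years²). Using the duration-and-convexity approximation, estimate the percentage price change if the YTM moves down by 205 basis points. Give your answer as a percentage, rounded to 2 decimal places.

Duration effect: -D_mod·Δy = -10.68 × (-0.0205) = +0.218940
Convexity effect: ½·C·(Δy)² = 0.5 × 153.54 × (-0.0205)² = +0.0322625925
ΔP/P ≈ +0.218940 + 0.0322625925 = +0.2512025925
= +25.12025925%.

+25.12%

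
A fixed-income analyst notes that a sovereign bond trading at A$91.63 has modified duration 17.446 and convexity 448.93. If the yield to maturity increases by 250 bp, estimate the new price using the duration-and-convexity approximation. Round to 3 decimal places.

Duration effect: -D_mod·Δy = -17.446 × (+0.025) = -0.436150
Convexity effect: ½·C·(Δy)² = 0.5 × 448.93 × (0.025)² = +0.140290625
ΔP/P ≈ -0.436150 + 0.140290625 = -0.295859375
New price ≈ 91.63 × (1 - 0.295859375) = 64.52040546875.

A$64.520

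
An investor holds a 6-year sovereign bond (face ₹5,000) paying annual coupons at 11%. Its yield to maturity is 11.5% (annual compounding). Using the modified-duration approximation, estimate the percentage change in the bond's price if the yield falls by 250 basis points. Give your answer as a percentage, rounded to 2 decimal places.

Periodic yield y = 0.115. Modified duration first:
  t   CF        PV=CF/(1+0.115)^t    t·PV
  1       550.00       493.2735       493.2735
  2       550.00       442.3978       884.7956
  3       550.00       396.7693     1,190.3080
  4       550.00       355.8469     1,423.3877
  5       550.00       319.1452     1,595.7261
  6     5,550.00     2,888.3098    17,329.8590
  Σ                  4,895.7426    22,917.3499
P = 4,895.7426; D_Mac = 4.68108 yrs; D_mod = 4.68108/(1+0.115) = 4.19828 yrs.
ΔP/P ≈ -D_mod · Δy = -4.19828 × (-0.025) = +0.104957 = +10.4957%.

+10.50%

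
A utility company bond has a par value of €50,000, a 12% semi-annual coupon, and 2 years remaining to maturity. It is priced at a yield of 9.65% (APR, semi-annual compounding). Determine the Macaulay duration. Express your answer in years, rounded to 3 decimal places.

Periodic yield y = 0.04825. Discount each cash flow and weight by its period:
  t   CF        PV=CF/(1+0.04825)^t    t·PV
  1     3,000.00     2,861.9127     2,861.9127
  2     3,000.00     2,730.1815     5,460.3629
  3     3,000.00     2,604.5137     7,813.5410
  4    53,000.00    43,895.1346   175,580.5385
  Σ                 52,091.7425   191,716.3551
Price P = Σ PV = 52,091.7425.
Macaulay duration = Σ(t·PV) / P = 191,716.3551 / 52,091.7425 = 3.68036 half-year periods.
In years: 3.68036 / 2 = 1.84018 years.

1.840 years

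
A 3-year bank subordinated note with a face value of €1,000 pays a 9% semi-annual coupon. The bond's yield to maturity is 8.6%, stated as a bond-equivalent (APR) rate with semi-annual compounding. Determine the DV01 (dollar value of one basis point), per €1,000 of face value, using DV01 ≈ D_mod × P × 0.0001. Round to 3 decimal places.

Periodic yield y = 0.043.
  t   CF        PV=CF/(1+0.043)^t    t·PV
  1        45.00        43.1448        43.1448
  2        45.00        41.3660        82.7321
  3        45.00        39.6606       118.9819
  4        45.00        38.0255       152.1021
  5        45.00        36.4578       182.2892
  6     1,045.00       811.7278     4,870.3670
  Σ                  1,010.3826     5,449.6171
P = 1,010.3826; D_Mac = 5.39362 half-year periods = 2.69681 yrs; D_mod = 2.58563 yrs.
DV01 ≈ 2.58563 × 1,010.3826 × 0.0001 = 0.261247.

€0.261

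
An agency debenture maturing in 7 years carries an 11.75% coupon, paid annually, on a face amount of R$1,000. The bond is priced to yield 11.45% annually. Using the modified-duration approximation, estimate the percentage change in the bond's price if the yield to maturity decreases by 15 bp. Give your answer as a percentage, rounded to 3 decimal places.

+0.694%

Periodic yield y = 0.1145. Modified duration first:
  t   CF        PV=CF/(1+0.1145)^t    t·PV
  1       117.50       105.4284       105.4284
  2       117.50        94.5971       189.1942
  3       117.50        84.8785       254.6355
  4       117.50        76.1584       304.6334
  5       117.50        68.3341       341.6705
  6       117.50        61.3137       367.8821
  7     1,117.50       523.2232     3,662.5626
  Σ                  1,013.9334     5,226.0068
P = 1,013.9334; D_Mac = 5.15419 yrs; D_mod = 5.15419/(1+0.1145) = 4.62467 yrs.
ΔP/P ≈ -D_mod · Δy = -4.62467 × (-0.0015) = +0.006937 = +0.6937%.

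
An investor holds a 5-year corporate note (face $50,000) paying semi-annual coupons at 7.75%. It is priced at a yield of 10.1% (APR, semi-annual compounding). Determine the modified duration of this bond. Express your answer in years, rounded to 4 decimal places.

3.9935 years

Periodic yield y = 0.0505. First find Macaulay duration:
  t   CF        PV=CF/(1+0.0505)^t    t·PV
  1     1,937.50     1,844.3598     1,844.3598
  2     1,937.50     1,755.6971     3,511.3942
  3     1,937.50     1,671.2966     5,013.8899
  4     1,937.50     1,590.9535     6,363.8140
  5     1,937.50     1,514.4726     7,572.3631
  6     1,937.50     1,441.6684     8,650.0102
  7     1,937.50     1,372.3640     9,606.5479
  8     1,937.50     1,306.3912    10,451.1299
  9     1,937.50     1,243.5899    11,192.3095
  10   51,937.50    31,733.6826   317,336.8261
  Σ                 45,474.4759   381,542.6447
P = 45,474.4759; Macaulay duration = 381,542.6447 / 45,474.4759 = 8.39026 half-year periods = 4.19513 years.
Modified duration = D_Mac / (1 + y) = 4.19513 / 1.0505 = 3.99346 years.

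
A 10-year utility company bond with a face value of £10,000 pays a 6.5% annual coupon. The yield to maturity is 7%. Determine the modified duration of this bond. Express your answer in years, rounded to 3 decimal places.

7.111 years

Periodic yield y = 0.07. First find Macaulay duration:
  t   CF        PV=CF/(1+0.07)^t    t·PV
  1       650.00       607.4766       607.4766
  2       650.00       567.7352     1,135.4703
  3       650.00       530.5936     1,591.7809
  4       650.00       495.8819     1,983.5276
  5       650.00       463.4410     2,317.2051
  6       650.00       433.1224     2,598.7347
  7       650.00       404.7873     2,833.5113
  8       650.00       378.3059     3,026.4473
  9       650.00       353.5569     3,182.0124
  10   10,650.00     5,413.9200    54,139.1996
  Σ                  9,648.8209    73,415.3658
P = 9,648.8209; Macaulay duration = 73,415.3658 / 9,648.8209 = 7.60874 years.
Modified duration = D_Mac / (1 + y) = 7.60874 / 1.07 = 7.11097 years.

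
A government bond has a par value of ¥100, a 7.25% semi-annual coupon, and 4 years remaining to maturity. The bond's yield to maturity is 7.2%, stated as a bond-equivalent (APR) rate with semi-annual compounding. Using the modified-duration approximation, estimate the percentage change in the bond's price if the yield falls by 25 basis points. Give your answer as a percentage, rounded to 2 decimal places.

+0.86%

Periodic yield y = 0.036. Modified duration first:
  t   CF        PV=CF/(1+0.036)^t    t·PV
  1        3.625         3.4990         3.4990
  2        3.625         3.3774         6.7549
  3        3.625         3.2601         9.7803
  4        3.625         3.1468        12.5872
  5        3.625         3.0375        15.1873
  6        3.625         2.9319        17.5914
  7        3.625         2.8300        19.8101
  8      103.625        78.0884       624.7072
  Σ                    100.1711       709.9174
P = 100.1711; D_Mac = 7.08705 half-year periods = 3.54352 yrs; D_mod = 3.54352/(1+0.036) = 3.42039 yrs.
ΔP/P ≈ -D_mod · Δy = -3.42039 × (-0.0025) = +0.008551 = +0.8551%.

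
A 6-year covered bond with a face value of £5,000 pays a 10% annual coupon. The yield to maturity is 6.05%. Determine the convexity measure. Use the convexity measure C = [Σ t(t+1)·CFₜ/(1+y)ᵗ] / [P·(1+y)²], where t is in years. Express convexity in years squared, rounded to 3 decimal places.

28.317

With y = 0.0605:
  t   CF        PV=CF/(1+0.0605)^t    t·PV        t(t+1)·PV
  1       500.00       471.4757       471.4757         942.9514
  2       500.00       444.5787       889.1574       2,667.4722
  3       500.00       419.2161     1,257.6484       5,030.5936
  4       500.00       395.3005     1,581.2018       7,906.0091
  5       500.00       372.7491     1,863.7457      11,182.4739
  6     5,500.00     3,866.3276    23,197.9657     162,385.7602
  Σ                  5,969.6478    29,261.1947     190,115.2605
P = 5,969.6478.
Convexity = Σ t(t+1)·PV / [P·(1+y)²] = 190,115.2605 / (5,969.6478 × 1.124660) = 28.31698.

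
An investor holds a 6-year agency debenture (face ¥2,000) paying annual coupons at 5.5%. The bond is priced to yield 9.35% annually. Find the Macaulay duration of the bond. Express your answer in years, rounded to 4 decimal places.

5.1873 years

Periodic yield y = 0.0935. Discount each cash flow and weight by its year:
  t   CF        PV=CF/(1+0.0935)^t    t·PV
  1       110.00       100.5944       100.5944
  2       110.00        91.9931       183.9861
  3       110.00        84.1272       252.3815
  4       110.00        76.9339       307.7354
  5       110.00        70.3556       351.7781
  6     2,110.00     1,234.1551     7,404.9304
  Σ                  1,658.1592     8,601.4060
Price P = Σ PV = 1,658.1592.
Macaulay duration = Σ(t·PV) / P = 8,601.4060 / 1,658.1592 = 5.18732 years.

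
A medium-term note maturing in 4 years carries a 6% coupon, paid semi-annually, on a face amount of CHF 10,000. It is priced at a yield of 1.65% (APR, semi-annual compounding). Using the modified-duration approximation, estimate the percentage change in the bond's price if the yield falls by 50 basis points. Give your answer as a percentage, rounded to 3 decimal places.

Periodic yield y = 0.00825. Modified duration first:
  t   CF        PV=CF/(1+0.00825)^t    t·PV
  1       300.00       297.5453       297.5453
  2       300.00       295.1106       590.2212
  3       300.00       292.6958       878.0875
  4       300.00       290.3009     1,161.2035
  5       300.00       287.9255     1,439.6274
  6       300.00       285.5695     1,713.4172
  7       300.00       283.2329     1,982.6300
  8    10,300.00     9,644.7590    77,158.0719
  Σ                 11,677.1394    85,220.8039
P = 11,677.1394; D_Mac = 7.29809 half-year periods = 3.64904 yrs; D_mod = 3.64904/(1+0.00825) = 3.61919 yrs.
ΔP/P ≈ -D_mod · Δy = -3.61919 × (-0.005) = +0.018096 = +1.8096%.

+1.810%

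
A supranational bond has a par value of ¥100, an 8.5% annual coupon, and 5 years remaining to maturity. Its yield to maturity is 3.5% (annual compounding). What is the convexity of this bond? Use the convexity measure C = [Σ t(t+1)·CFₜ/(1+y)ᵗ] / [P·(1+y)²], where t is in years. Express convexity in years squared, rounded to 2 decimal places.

23.19

With y = 0.035:
  t   CF        PV=CF/(1+0.035)^t    t·PV        t(t+1)·PV
  1         8.50         8.2126         8.2126          16.4251
  2         8.50         7.9348        15.8697          47.6090
  3         8.50         7.6665        22.9995          91.9982
  4         8.50         7.4073        29.6290         148.1452
  5       108.50        91.3541       456.7704       2,740.6227
  Σ                    122.5753       533.4813       3,044.8002
P = 122.5753.
Convexity = Σ t(t+1)·PV / [P·(1+y)²] = 3,044.8002 / (122.5753 × 1.071225) = 23.18864.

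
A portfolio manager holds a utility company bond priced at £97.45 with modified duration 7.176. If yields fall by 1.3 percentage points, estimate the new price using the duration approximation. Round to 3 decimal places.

Duration approximation: ΔP/P ≈ -D_mod · Δy = -7.176 × (-0.013) = +0.093288.
New price ≈ 97.45 × (1 + 0.093288) = 106.5409156.

£106.541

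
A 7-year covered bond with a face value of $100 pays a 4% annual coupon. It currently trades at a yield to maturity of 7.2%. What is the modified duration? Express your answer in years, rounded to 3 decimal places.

5.740 years

Periodic yield y = 0.072. First find Macaulay duration:
  t   CF        PV=CF/(1+0.072)^t    t·PV
  1         4.00         3.7313         3.7313
  2         4.00         3.4807         6.9615
  3         4.00         3.2470         9.7409
  4         4.00         3.0289        12.1155
  5         4.00         2.8254        14.1272
  6         4.00         2.6357        15.8140
  7       104.00        63.9249       447.4741
  Σ                     82.8739       509.9644
P = 82.8739; Macaulay duration = 509.9644 / 82.8739 = 6.15350 years.
Modified duration = D_Mac / (1 + y) = 6.15350 / 1.072 = 5.74021 years.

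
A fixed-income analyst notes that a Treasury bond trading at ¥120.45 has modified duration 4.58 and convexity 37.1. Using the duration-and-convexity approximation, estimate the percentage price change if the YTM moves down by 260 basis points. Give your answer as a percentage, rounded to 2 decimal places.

Duration effect: -D_mod·Δy = -4.58 × (-0.026) = +0.119080
Convexity effect: ½·C·(Δy)² = 0.5 × 37.1 × (-0.026)² = +0.0125398
ΔP/P ≈ +0.119080 + 0.0125398 = +0.1316198
= +13.16198%.

+13.16%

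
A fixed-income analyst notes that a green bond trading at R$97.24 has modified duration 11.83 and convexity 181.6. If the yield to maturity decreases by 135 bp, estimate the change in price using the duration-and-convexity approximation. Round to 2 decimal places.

+R$17.14

Duration effect: -D_mod·Δy = -11.83 × (-0.0135) = +0.159705
Convexity effect: ½·C·(Δy)² = 0.5 × 181.6 × (-0.0135)² = +0.0165483
ΔP/P ≈ +0.159705 + 0.0165483 = +0.1762533
ΔP ≈ 97.24 × (+0.1762533) = +17.138870892.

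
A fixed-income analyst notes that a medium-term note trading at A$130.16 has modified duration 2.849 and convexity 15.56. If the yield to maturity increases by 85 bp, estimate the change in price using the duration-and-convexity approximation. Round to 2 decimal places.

Duration effect: -D_mod·Δy = -2.849 × (+0.0085) = -0.0242165
Convexity effect: ½·C·(Δy)² = 0.5 × 15.56 × (0.0085)² = +0.000562105
ΔP/P ≈ -0.0242165 + 0.000562105 = -0.023654395
ΔP ≈ 130.16 × (-0.023654395) = -3.0788560532.

-A$3.08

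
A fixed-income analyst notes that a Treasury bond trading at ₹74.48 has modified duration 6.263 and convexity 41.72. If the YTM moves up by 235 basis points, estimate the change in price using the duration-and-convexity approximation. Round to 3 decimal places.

Duration effect: -D_mod·Δy = -6.263 × (+0.0235) = -0.1471805
Convexity effect: ½·C·(Δy)² = 0.5 × 41.72 × (0.0235)² = +0.011519935
ΔP/P ≈ -0.1471805 + 0.011519935 = -0.135660565
ΔP ≈ 74.48 × (-0.135660565) = -10.1039988812.

-₹10.104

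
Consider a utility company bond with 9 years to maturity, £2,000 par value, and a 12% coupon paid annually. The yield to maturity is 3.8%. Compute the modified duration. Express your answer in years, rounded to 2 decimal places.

6.39 years

Periodic yield y = 0.038. First find Macaulay duration:
  t   CF        PV=CF/(1+0.038)^t    t·PV
  1       240.00       231.2139       231.2139
  2       240.00       222.7494       445.4988
  3       240.00       214.5948       643.7844
  4       240.00       206.7387       826.9549
  5       240.00       199.1703       995.8513
  6       240.00       191.8789     1,151.2731
  7       240.00       184.8544     1,293.9807
  8       240.00       178.0871     1,424.6966
  9     2,240.00     1,601.2968    14,411.6712
  Σ                  3,230.5842    21,424.9249
P = 3,230.5842; Macaulay duration = 21,424.9249 / 3,230.5842 = 6.63190 years.
Modified duration = D_Mac / (1 + y) = 6.63190 / 1.038 = 6.38912 years.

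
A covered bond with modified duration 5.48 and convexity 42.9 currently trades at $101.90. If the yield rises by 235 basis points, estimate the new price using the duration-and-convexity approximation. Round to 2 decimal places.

Duration effect: -D_mod·Δy = -5.48 × (+0.0235) = -0.128780
Convexity effect: ½·C·(Δy)² = 0.5 × 42.9 × (0.0235)² = +0.0118457625
ΔP/P ≈ -0.128780 + 0.0118457625 = -0.1169342375
New price ≈ 101.90 × (1 - 0.1169342375) = 89.98440119875.

$89.98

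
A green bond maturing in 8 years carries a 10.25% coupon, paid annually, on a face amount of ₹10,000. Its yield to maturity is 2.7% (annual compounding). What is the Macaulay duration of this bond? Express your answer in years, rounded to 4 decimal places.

6.2741 years

Periodic yield y = 0.027. Discount each cash flow and weight by its year:
  t   CF        PV=CF/(1+0.027)^t    t·PV
  1     1,025.00       998.0526       998.0526
  2     1,025.00       971.8136     1,943.6272
  3     1,025.00       946.2645     2,838.7934
  4     1,025.00       921.3870     3,685.5481
  5     1,025.00       897.1636     4,485.8180
  6     1,025.00       873.5770     5,241.4622
  7     1,025.00       850.6105     5,954.2738
  8    11,025.00     8,908.7147    71,269.7173
  Σ                 15,367.5835    96,417.2926
Price P = Σ PV = 15,367.5835.
Macaulay duration = Σ(t·PV) / P = 96,417.2926 / 15,367.5835 = 6.27407 years.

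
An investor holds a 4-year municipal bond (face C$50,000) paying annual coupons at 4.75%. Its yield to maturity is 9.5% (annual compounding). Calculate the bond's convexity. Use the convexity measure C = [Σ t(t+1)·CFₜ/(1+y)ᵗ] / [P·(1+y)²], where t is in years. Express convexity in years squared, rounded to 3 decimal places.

15.082

With y = 0.095:
  t   CF        PV=CF/(1+0.095)^t    t·PV        t(t+1)·PV
  1     2,375.00     2,168.9498     2,168.9498       4,337.8995
  2     2,375.00     1,980.7760     3,961.5521      11,884.6563
  3     2,375.00     1,808.9279     5,426.7837      21,707.1348
  4    52,375.00    36,430.7036   145,722.8145     728,614.0724
  Σ                 42,389.3573   157,280.1000     766,543.7630
P = 42,389.3573.
Convexity = Σ t(t+1)·PV / [P·(1+y)²] = 766,543.7630 / (42,389.3573 × 1.199025) = 15.08176.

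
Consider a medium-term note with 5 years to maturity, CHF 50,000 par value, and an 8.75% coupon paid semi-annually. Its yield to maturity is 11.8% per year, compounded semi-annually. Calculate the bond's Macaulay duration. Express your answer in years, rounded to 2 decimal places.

4.09 years

Periodic yield y = 0.059. Discount each cash flow and weight by its period:
  t   CF        PV=CF/(1+0.059)^t    t·PV
  1     2,187.50     2,065.6280     2,065.6280
  2     2,187.50     1,950.5458     3,901.0915
  3     2,187.50     1,841.8751     5,525.6254
  4     2,187.50     1,739.2588     6,957.0354
  5     2,187.50     1,642.3596     8,211.7981
  6     2,187.50     1,550.8590     9,305.1537
  7     2,187.50     1,464.4560    10,251.1923
  8     2,187.50     1,382.8669    11,062.9352
  9     2,187.50     1,305.8233    11,752.4099
  10   52,187.50    29,417.5765   294,175.7652
  Σ                 44,361.2490   363,208.6346
Price P = Σ PV = 44,361.2490.
Macaulay duration = Σ(t·PV) / P = 363,208.6346 / 44,361.2490 = 8.18752 half-year periods.
In years: 8.18752 / 2 = 4.09376 years.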